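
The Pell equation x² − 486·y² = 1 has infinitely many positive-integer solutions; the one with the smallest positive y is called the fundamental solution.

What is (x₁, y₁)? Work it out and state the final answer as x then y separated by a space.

d=486: √d = [22; 22,44] (ℓ=2, even), read p_1/q_1
step 0: (22, 1)  from 22·(1,0) + (0,1)
step 1: (485, 22)  from 22·(22,1) + (1,0)
(x₁, y₁) = (485, 22);  485² − 486·22² = 1 ✓

485 22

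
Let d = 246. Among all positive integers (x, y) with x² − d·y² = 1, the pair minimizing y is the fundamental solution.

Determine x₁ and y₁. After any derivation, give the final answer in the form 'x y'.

√246 → a₀=15, period (1,2,5,1,14,1,5,2,1,30); ℓ=10 even so k=9
k=0  a_k=15  p_k/q_k = 15/1
…
k=3  a_k=5  p_k/q_k = 251/16
k=4  a_k=1  p_k/q_k = 298/19
k=5  a_k=14  p_k/q_k = 4423/282
k=6  a_k=1  p_k/q_k = 4721/301
…
k=8  a_k=2  p_k/q_k = 60777/3875
k=9  a_k=1  p_k/q_k = 88805/5662
fundamental: x₁=88805, y₁=5662  (since 7886328025 − 246·32058244 = 1)

88805 5662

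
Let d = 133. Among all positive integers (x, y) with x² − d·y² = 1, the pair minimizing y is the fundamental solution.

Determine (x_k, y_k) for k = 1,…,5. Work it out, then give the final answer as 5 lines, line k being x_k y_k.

[11; 1,1,7,5,1,…,1,1,22] for √133; ℓ=16 ⇒ convergent index 15
a_0=11:  p_0=11·1+0=11,  q_0=11·0+1=1
a_1=1:  p_1=1·11+1=12,  q_1=1·1+0=1
…
a_3=7:  p_3=7·23+12=173,  q_3=7·2+1=15
a_4=5:  p_4=5·173+23=888,  q_4=5·15+2=77
a_5=1:  p_5=1·888+173=1061,  q_5=1·77+15=92
a_6=1:  p_6=1·1061+888=1949,  q_6=1·92+77=169
a_7=1:  p_7=1·1949+1061=3010,  q_7=1·169+92=261
…
a_13=7:  p_13=7·168583+29927=1210008,  q_13=7·14618+2595=104921
a_14=1:  p_14=1·1210008+168583=1378591,  q_14=1·104921+14618=119539
a_15=1:  p_15=1·1378591+1210008=2588599,  q_15=1·119539+104921=224460
fundamental: x₁=2588599, y₁=224460  (since 6700844782801 − 133·50382291600 = 1)
(x_2, y_2) = (2588599·2588599 + 133·224460·224460, 2588599·224460 + 224460·2588599) = (13401689565601, 1162073863080)
(x_3, y_3) = (2588599·13401689565601 + 133·224460·1162073863080, 2588599·1162073863080 + 224460·13401689565601) = (69383200415647777399, 6016286479789825380)
(x_4, y_4) = (2588599·69383200415647777399 + 133·224460·6016286479789825380, 2588599·6016286479789825380 + 224460·69383200415647777399) = (359210566425477440164982401, 31147506330593762303822160)
(x_5, y_5) = (2588599·359210566425477440164982401 + 133·224460·31147506330593762303822160, 2588599·31147506330593762303822160 + 224460·359210566425477440164982401) = (1859704226076779569066850908714999, 161256807479731348725343689282300)

2588599 224460
13401689565601 1162073863080
69383200415647777399 6016286479789825380
359210566425477440164982401 31147506330593762303822160
1859704226076779569066850908714999 161256807479731348725343689282300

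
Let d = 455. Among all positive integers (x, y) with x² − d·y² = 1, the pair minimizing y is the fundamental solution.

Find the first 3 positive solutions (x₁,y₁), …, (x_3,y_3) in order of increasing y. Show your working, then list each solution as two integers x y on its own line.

√455 = [21; 3,42, …], period ℓ=2 (even) → k=1
i=0: a=21 ⇒ p=21, q=1
i=1: a=3 ⇒ p=64, q=3
fundamental: x₁=64, y₁=3  (since 4096 − 455·9 = 1)
(64+3√455)^2 = 8191 + 384√455
(64+3√455)^3 = 1048384 + 49149√455

64 3
8191 384
1048384 49149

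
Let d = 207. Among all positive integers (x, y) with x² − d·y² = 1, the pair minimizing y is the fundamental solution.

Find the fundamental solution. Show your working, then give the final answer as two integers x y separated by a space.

[14; 2,1,1,2,1,1,2,28] for √207; ℓ=8 ⇒ convergent index 7
step 0: (14, 1)  from 14·(1,0) + (0,1)
…
step 6: (446, 31)  from 1·(259,18) + (187,13)
step 7: (1151, 80)  from 2·(446,31) + (259,18)
(x₁, y₁) = (1151, 80);  1151² − 207·80² = 1 ✓

1151 80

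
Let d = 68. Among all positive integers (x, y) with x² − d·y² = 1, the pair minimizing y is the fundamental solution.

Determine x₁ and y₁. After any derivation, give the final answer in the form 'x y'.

33 4

√68 = [8; 4,16, …], period ℓ=2 (even) → k=1
a_0=8:  p_0=8·1+0=8,  q_0=8·0+1=1
a_1=4:  p_1=4·8+1=33,  q_1=4·1+0=4
(x₁, y₁) = (33, 4);  33² − 68·4² = 1 ✓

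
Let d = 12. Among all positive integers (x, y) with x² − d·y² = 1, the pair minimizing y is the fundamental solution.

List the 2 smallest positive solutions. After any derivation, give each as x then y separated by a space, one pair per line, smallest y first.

7 2
97 28

d=12: √d = [3; 2,6] (ℓ=2, even), read p_1/q_1
step 0: (3, 1)  from 3·(1,0) + (0,1)
step 1: (7, 2)  from 2·(3,1) + (1,0)
(x₁, y₁) = (7, 2);  7² − 12·2² = 1 ✓
n=2: (7,2)∘(7,2) = (7·7+12·2·2, 7·2+2·7) = (97,28)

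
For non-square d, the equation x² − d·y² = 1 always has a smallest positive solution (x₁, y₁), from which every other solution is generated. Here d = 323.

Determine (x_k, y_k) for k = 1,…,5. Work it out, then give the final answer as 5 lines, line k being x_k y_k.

d=323: √d = [17; 1,34] (ℓ=2, even), read p_1/q_1
i=0: a=17 ⇒ p=17, q=1
i=1: a=1 ⇒ p=18, q=1
→ (18, 1).  Check: 18²=324, 323·1²=323, difference 1.
n=2: (18,1)∘(18,1) = (18·18+323·1·1, 18·1+1·18) = (647,36)
n=3: (647,36)∘(18,1) = (18·647+323·1·36, 18·36+1·647) = (23274,1295)
n=4: (23274,1295)∘(18,1) = (18·23274+323·1·1295, 18·1295+1·23274) = (837217,46584)
n=5: (837217,46584)∘(18,1) = (18·837217+323·1·46584, 18·46584+1·837217) = (30116538,1675729)

18 1
647 36
23274 1295
837217 46584
30116538 1675729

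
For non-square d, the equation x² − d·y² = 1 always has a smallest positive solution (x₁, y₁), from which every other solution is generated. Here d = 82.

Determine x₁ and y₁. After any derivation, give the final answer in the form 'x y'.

163 18

√82 → a₀=9, period (18); ℓ=1 odd so k=1
step 0: (9, 1)  from 9·(1,0) + (0,1)
step 1: (163, 18)  from 18·(9,1) + (1,0)
→ (163, 18).  Check: 163²=26569, 82·18²=26568, difference 1.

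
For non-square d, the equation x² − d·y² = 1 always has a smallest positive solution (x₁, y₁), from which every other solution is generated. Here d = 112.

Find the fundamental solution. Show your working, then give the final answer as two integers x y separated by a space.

d=112: √d = [10; 1,1,2,1,1,20] (ℓ=6, even), read p_5/q_5
k=0  a_k=10  p_k/q_k = 10/1
k=1  a_k=1  p_k/q_k = 11/1
…
k=3  a_k=2  p_k/q_k = 53/5
k=4  a_k=1  p_k/q_k = 74/7
k=5  a_k=1  p_k/q_k = 127/12
fundamental: x₁=127, y₁=12  (since 16129 − 112·144 = 1)

127 12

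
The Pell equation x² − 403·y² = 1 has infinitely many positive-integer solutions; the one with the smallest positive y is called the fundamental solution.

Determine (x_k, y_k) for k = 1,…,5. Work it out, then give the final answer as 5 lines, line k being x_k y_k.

√403 = [20; 13,2,1,3,1,3,1,2,13,40, …], period ℓ=10 (even) → k=9
i=0: a=20 ⇒ p=20, q=1
i=1: a=13 ⇒ p=261, q=13
…
i=4: a=3 ⇒ p=2951, q=147
…
i=8: a=2 ⇒ p=50147, q=2498
i=9: a=13 ⇒ p=669878, q=33369
fundamental: x₁=669878, y₁=33369  (since 448736534884 − 403·1113490161 = 1)
n=2: (669878,33369)∘(669878,33369) = (669878·669878+403·33369·33369, 669878·33369+33369·669878) = (897473069767,44706317964)
n=3: (897473069767,44706317964)∘(669878,33369) = (669878·897473069767+403·33369·44706317964, 669878·44706317964+33369·897473069767) = (1202394930058086974,59895557730143415)
n=4: (1202394930058086974,59895557730143415)∘(669878,33369) = (669878·1202394930058086974+403·33369·59895557730143415, 669878·59895557730143415+33369·1202394930058086974) = (1610915821914004898868577,80245432842261314788776)
n=5: (1610915821914004898868577,80245432842261314788776)∘(669878,33369) = (669878·1610915821914004898868577+403·33369·80245432842261314788776, 669878·80245432842261314788776+33369·1610915821914004898868577) = (2158234137903017152358511160238,107509300122956754498421235241)

669878 33369
897473069767 44706317964
1202394930058086974 59895557730143415
1610915821914004898868577 80245432842261314788776
2158234137903017152358511160238 107509300122956754498421235241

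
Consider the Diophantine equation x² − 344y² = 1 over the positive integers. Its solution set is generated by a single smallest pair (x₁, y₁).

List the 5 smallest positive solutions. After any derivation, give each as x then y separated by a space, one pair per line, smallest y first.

[18; 1,1,4,1,3,1,4,1,1,36] for √344; ℓ=10 ⇒ convergent index 9
i=0: a=18 ⇒ p=18, q=1
…
i=2: a=1 ⇒ p=37, q=2
…
i=6: a=1 ⇒ p=983, q=53
…
i=8: a=1 ⇒ p=5694, q=307
i=9: a=1 ⇒ p=10405, q=561
→ (10405, 561).  Check: 10405²=108264025, 344·561²=108264024, difference 1.
k=2:  x_2 = 10405·10405+344·561·561 = 216528049,  y_2 = 10405·561+561·10405 = 11674410
k=3:  x_3 = 10405·216528049+344·561·11674410 = 4505948689285,  y_3 = 10405·11674410+561·216528049 = 242944471539
k=4:  x_4 = 10405·4505948689285+344·561·242944471539 = 93768792007492801,  y_4 = 10405·242944471539+561·4505948689285 = 5055674441052180
k=5:  x_5 = 10405·93768792007492801+344·561·5055674441052180 = 1951328557169976499525,  y_5 = 10405·5055674441052180+561·93768792007492801 = 105208584875351394261

10405 561
216528049 11674410
4505948689285 242944471539
93768792007492801 5055674441052180
1951328557169976499525 105208584875351394261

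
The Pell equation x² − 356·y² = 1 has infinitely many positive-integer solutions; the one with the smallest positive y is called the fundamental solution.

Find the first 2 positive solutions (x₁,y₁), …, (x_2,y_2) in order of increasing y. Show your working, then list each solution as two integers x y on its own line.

500001 26500
500002000001 26500053000

√356 → a₀=18, period (1,6,1,1,2,…,6,1,36); ℓ=14 even so k=13
a_0=18:  p_0=18·1+0=18,  q_0=18·0+1=1
a_1=1:  p_1=1·18+1=19,  q_1=1·1+0=1
…
a_3=1:  p_3=1·132+19=151,  q_3=1·7+1=8
…
a_5=2:  p_5=2·283+151=717,  q_5=2·15+8=38
a_6=1:  p_6=1·717+283=1000,  q_6=1·38+15=53
a_7=8:  p_7=8·1000+717=8717,  q_7=8·53+38=462
a_8=1:  p_8=1·8717+1000=9717,  q_8=1·462+53=515
a_9=2:  p_9=2·9717+8717=28151,  q_9=2·515+462=1492
a_10=1:  p_10=1·28151+9717=37868,  q_10=1·1492+515=2007
a_11=1:  p_11=1·37868+28151=66019,  q_11=1·2007+1492=3499
a_12=6:  p_12=6·66019+37868=433982,  q_12=6·3499+2007=23001
a_13=1:  p_13=1·433982+66019=500001,  q_13=1·23001+3499=26500
(x₁, y₁) = (500001, 26500);  500001² − 356·26500² = 1 ✓
n=2: (500001,26500)∘(500001,26500) = (500001·500001+356·26500·26500, 500001·26500+26500·500001) = (500002000001,26500053000)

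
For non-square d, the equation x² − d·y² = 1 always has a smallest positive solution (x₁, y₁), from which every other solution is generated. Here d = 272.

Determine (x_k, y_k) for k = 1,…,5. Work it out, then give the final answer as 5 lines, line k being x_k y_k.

33 2
2177 132
143649 8710
9478657 574728
625447713 37923338

[16; 2,32] for √272; ℓ=2 ⇒ convergent index 1
k=0  a_k=16  p_k/q_k = 16/1
k=1  a_k=2  p_k/q_k = 33/2
fundamental: x₁=33, y₁=2  (since 1089 − 272·4 = 1)
k=2:  x_2 = 33·33+272·2·2 = 2177,  y_2 = 33·2+2·33 = 132
k=3:  x_3 = 33·2177+272·2·132 = 143649,  y_3 = 33·132+2·2177 = 8710
k=4:  x_4 = 33·143649+272·2·8710 = 9478657,  y_4 = 33·8710+2·143649 = 574728
k=5:  x_5 = 33·9478657+272·2·574728 = 625447713,  y_5 = 33·574728+2·9478657 = 37923338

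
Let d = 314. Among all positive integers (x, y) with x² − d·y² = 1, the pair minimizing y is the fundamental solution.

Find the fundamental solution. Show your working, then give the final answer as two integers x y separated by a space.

√314 = [17; 1,2,1,1,2,1,34, …], period ℓ=7 (odd) → k=13
i=0: a=17 ⇒ p=17, q=1
i=1: a=1 ⇒ p=18, q=1
…
i=3: a=1 ⇒ p=71, q=4
i=4: a=1 ⇒ p=124, q=7
…
i=6: a=1 ⇒ p=443, q=25
i=7: a=34 ⇒ p=15381, q=868
…
i=11: a=1 ⇒ p=109882, q=6201
i=12: a=2 ⇒ p=282617, q=15949
i=13: a=1 ⇒ p=392499, q=22150
fundamental: x₁=392499, y₁=22150  (since 154055465001 − 314·490622500 = 1)

392499 22150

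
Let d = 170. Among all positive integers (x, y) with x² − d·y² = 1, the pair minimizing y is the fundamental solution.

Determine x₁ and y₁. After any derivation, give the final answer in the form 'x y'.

[13; 26] for √170; ℓ=1 ⇒ convergent index 1
k=0  a_k=13  p_k/q_k = 13/1
k=1  a_k=26  p_k/q_k = 339/26
fundamental: x₁=339, y₁=26  (since 114921 − 170·676 = 1)

339 26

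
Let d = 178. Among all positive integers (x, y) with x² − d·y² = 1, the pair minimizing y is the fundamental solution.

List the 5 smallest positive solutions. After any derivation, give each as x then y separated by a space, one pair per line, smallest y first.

√178 → a₀=13, period (2,1,12,1,2,26); ℓ=6 even so k=5
k=0  a_k=13  p_k/q_k = 13/1
k=1  a_k=2  p_k/q_k = 27/2
k=2  a_k=1  p_k/q_k = 40/3
…
k=4  a_k=1  p_k/q_k = 547/41
k=5  a_k=2  p_k/q_k = 1601/120
(x₁, y₁) = (1601, 120);  1601² − 178·120² = 1 ✓
k=2:  x_2 = 1601·1601+178·120·120 = 5126401,  y_2 = 1601·120+120·1601 = 384240
k=3:  x_3 = 1601·5126401+178·120·384240 = 16414734401,  y_3 = 1601·384240+120·5126401 = 1230336360
k=4:  x_4 = 1601·16414734401+178·120·1230336360 = 52559974425601,  y_4 = 1601·1230336360+120·16414734401 = 3939536640480
k=5:  x_5 = 1601·52559974425601+178·120·3939536640480 = 168297021696040001,  y_5 = 1601·3939536640480+120·52559974425601 = 12614395092480600

1601 120
5126401 384240
16414734401 1230336360
52559974425601 3939536640480
168297021696040001 12614395092480600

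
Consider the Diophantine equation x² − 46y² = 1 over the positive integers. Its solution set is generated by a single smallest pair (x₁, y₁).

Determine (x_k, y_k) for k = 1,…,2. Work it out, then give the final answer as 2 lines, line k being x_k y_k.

24335 3588
1184384449 174627960

[6; 1,3,1,1,2,6,2,1,1,3,1,12] for √46; ℓ=12 ⇒ convergent index 11
a_0=6:  p_0=6·1+0=6,  q_0=6·0+1=1
a_1=1:  p_1=1·6+1=7,  q_1=1·1+0=1
…
a_3=1:  p_3=1·27+7=34,  q_3=1·4+1=5
a_4=1:  p_4=1·34+27=61,  q_4=1·5+4=9
…
a_6=6:  p_6=6·156+61=997,  q_6=6·23+9=147
…
a_8=1:  p_8=1·2150+997=3147,  q_8=1·317+147=464
…
a_10=3:  p_10=3·5297+3147=19038,  q_10=3·781+464=2807
a_11=1:  p_11=1·19038+5297=24335,  q_11=1·2807+781=3588
fundamental: x₁=24335, y₁=3588  (since 592192225 − 46·12873744 = 1)
(24335+3588√46)^2 = 1184384449 + 174627960√46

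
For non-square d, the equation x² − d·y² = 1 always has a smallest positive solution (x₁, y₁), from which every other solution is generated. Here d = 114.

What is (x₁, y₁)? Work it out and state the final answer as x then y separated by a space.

√114 → a₀=10, period (1,2,10,2,1,20); ℓ=6 even so k=5
i=0: a=10 ⇒ p=10, q=1
i=1: a=1 ⇒ p=11, q=1
…
i=4: a=2 ⇒ p=694, q=65
i=5: a=1 ⇒ p=1025, q=96
fundamental: x₁=1025, y₁=96  (since 1050625 − 114·9216 = 1)

1025 96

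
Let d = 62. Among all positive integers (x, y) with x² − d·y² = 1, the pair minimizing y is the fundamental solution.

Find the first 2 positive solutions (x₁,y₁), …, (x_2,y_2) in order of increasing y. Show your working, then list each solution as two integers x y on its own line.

[7; 1,6,1,14] for √62; ℓ=4 ⇒ convergent index 3
k=0  a_k=7  p_k/q_k = 7/1
k=1  a_k=1  p_k/q_k = 8/1
k=2  a_k=6  p_k/q_k = 55/7
k=3  a_k=1  p_k/q_k = 63/8
(x₁, y₁) = (63, 8);  63² − 62·8² = 1 ✓
n=2: (63,8)∘(63,8) = (63·63+62·8·8, 63·8+8·63) = (7937,1008)

63 8
7937 1008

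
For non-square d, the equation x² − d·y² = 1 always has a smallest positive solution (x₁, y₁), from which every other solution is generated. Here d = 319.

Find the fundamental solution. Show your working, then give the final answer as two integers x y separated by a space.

12901780 722361

√319 → a₀=17, period (1,6,5,1,4,…,6,1,34); ℓ=14 even so k=13
a_0=17:  p_0=17·1+0=17,  q_0=17·0+1=1
…
a_3=5:  p_3=5·125+18=643,  q_3=5·7+1=36
…
a_6=3:  p_6=3·3715+768=11913,  q_6=3·208+43=667
…
a_11=5:  p_11=5·309613+250816=1798881,  q_11=5·17335+14043=100718
a_12=6:  p_12=6·1798881+309613=11102899,  q_12=6·100718+17335=621643
a_13=1:  p_13=1·11102899+1798881=12901780,  q_13=1·621643+100718=722361
fundamental: x₁=12901780, y₁=722361  (since 166455927168400 − 319·521805414321 = 1)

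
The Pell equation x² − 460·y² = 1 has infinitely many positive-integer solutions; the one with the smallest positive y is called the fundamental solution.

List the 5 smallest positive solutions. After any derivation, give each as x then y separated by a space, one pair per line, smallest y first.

d=460: √d = [21; 2,4,3,1,2,10,2,1,3,4,2,42] (ℓ=12, even), read p_11/q_11
step 0: (21, 1)  from 21·(1,0) + (0,1)
step 1: (43, 2)  from 2·(21,1) + (1,0)
…
step 3: (622, 29)  from 3·(193,9) + (43,2)
step 4: (815, 38)  from 1·(622,29) + (193,9)
step 5: (2252, 105)  from 2·(815,38) + (622,29)
…
step 7: (48922, 2281)  from 2·(23335,1088) + (2252,105)
step 8: (72257, 3369)  from 1·(48922,2281) + (23335,1088)
…
step 10: (1135029, 52921)  from 4·(265693,12388) + (72257,3369)
step 11: (2535751, 118230)  from 2·(1135029,52921) + (265693,12388)
(x₁, y₁) = (2535751, 118230);  2535751² − 460·118230² = 1 ✓
(2535751+118230√460)^2 = 12860066268001 + 599603681460√460
(2535751+118230√460)^3 = 65219851798297071751 + 3040891269731634690√460
(2535751+118230√460)^4 = 330762608834754335913072001 + 15421886156225925189922920√460
(2535751+118230√460)^5 = 1677463232230609064240018182143751 + 78212126485069051161274736991150√460

2535751 118230
12860066268001 599603681460
65219851798297071751 3040891269731634690
330762608834754335913072001 15421886156225925189922920
1677463232230609064240018182143751 78212126485069051161274736991150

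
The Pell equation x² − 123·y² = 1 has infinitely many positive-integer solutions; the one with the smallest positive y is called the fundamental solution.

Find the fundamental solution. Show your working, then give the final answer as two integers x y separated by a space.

122 11

[11; 11,22] for √123; ℓ=2 ⇒ convergent index 1
a_0=11:  p_0=11·1+0=11,  q_0=11·0+1=1
a_1=11:  p_1=11·11+1=122,  q_1=11·1+0=11
(x₁, y₁) = (122, 11);  122² − 123·11² = 1 ✓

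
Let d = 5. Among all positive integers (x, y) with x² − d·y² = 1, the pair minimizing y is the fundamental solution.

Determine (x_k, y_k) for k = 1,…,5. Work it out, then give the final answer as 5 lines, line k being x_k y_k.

9 4
161 72
2889 1292
51841 23184
930249 416020

d=5: √d = [2; 4] (ℓ=1, odd), read p_1/q_1
k=0  a_k=2  p_k/q_k = 2/1
k=1  a_k=4  p_k/q_k = 9/4
(x₁, y₁) = (9, 4);  9² − 5·4² = 1 ✓
k=2:  x_2 = 9·9+5·4·4 = 161,  y_2 = 9·4+4·9 = 72
k=3:  x_3 = 9·161+5·4·72 = 2889,  y_3 = 9·72+4·161 = 1292
k=4:  x_4 = 9·2889+5·4·1292 = 51841,  y_4 = 9·1292+4·2889 = 23184
k=5:  x_5 = 9·51841+5·4·23184 = 930249,  y_5 = 9·23184+4·51841 = 416020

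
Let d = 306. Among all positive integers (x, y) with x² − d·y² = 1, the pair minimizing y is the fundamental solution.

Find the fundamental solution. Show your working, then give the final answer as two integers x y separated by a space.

35 2

d=306: √d = [17; 2,34] (ℓ=2, even), read p_1/q_1
step 0: (17, 1)  from 17·(1,0) + (0,1)
step 1: (35, 2)  from 2·(17,1) + (1,0)
(x₁, y₁) = (35, 2);  35² − 306·2² = 1 ✓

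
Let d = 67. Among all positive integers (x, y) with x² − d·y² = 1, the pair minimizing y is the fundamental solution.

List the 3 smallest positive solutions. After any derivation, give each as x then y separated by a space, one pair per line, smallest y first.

48842 5967
4771081927 582880428
466058366908226 56938091722785

[8; 5,2,1,1,7,1,1,2,5,16] for √67; ℓ=10 ⇒ convergent index 9
a_0=8:  p_0=8·1+0=8,  q_0=8·0+1=1
a_1=5:  p_1=5·8+1=41,  q_1=5·1+0=5
…
a_4=1:  p_4=1·131+90=221,  q_4=1·16+11=27
a_5=7:  p_5=7·221+131=1678,  q_5=7·27+16=205
a_6=1:  p_6=1·1678+221=1899,  q_6=1·205+27=232
a_7=1:  p_7=1·1899+1678=3577,  q_7=1·232+205=437
a_8=2:  p_8=2·3577+1899=9053,  q_8=2·437+232=1106
a_9=5:  p_9=5·9053+3577=48842,  q_9=5·1106+437=5967
fundamental: x₁=48842, y₁=5967  (since 2385540964 − 67·35605089 = 1)
n=2: (48842,5967)∘(48842,5967) = (48842·48842+67·5967·5967, 48842·5967+5967·48842) = (4771081927,582880428)
n=3: (4771081927,582880428)∘(48842,5967) = (48842·4771081927+67·5967·582880428, 48842·582880428+5967·4771081927) = (466058366908226,56938091722785)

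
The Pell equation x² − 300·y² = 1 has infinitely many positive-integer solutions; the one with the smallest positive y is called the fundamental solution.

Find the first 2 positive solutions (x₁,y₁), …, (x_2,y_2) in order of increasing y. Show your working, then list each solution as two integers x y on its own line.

1351 78
3650401 210756

d=300: √d = [17; 3,8,3,34] (ℓ=4, even), read p_3/q_3
i=0: a=17 ⇒ p=17, q=1
i=1: a=3 ⇒ p=52, q=3
i=2: a=8 ⇒ p=433, q=25
i=3: a=3 ⇒ p=1351, q=78
fundamental: x₁=1351, y₁=78  (since 1825201 − 300·6084 = 1)
(1351+78√300)^2 = 3650401 + 210756√300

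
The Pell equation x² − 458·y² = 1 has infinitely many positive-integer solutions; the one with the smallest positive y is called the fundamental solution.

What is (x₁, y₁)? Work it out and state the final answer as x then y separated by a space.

22899 1070

√458 = [21; 2,2,42, …], period ℓ=3 (odd) → k=5
a_0=21:  p_0=21·1+0=21,  q_0=21·0+1=1
a_1=2:  p_1=2·21+1=43,  q_1=2·1+0=2
…
a_4=2:  p_4=2·4537+107=9181,  q_4=2·212+5=429
a_5=2:  p_5=2·9181+4537=22899,  q_5=2·429+212=1070
fundamental: x₁=22899, y₁=1070  (since 524364201 − 458·1144900 = 1)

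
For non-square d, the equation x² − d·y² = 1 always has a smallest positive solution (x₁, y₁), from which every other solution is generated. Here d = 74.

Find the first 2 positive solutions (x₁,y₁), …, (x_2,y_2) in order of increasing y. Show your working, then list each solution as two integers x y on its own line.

[8; 1,1,1,1,16] for √74; ℓ=5 ⇒ convergent index 9
a_0=8:  p_0=8·1+0=8,  q_0=8·0+1=1
a_1=1:  p_1=1·8+1=9,  q_1=1·1+0=1
a_2=1:  p_2=1·9+8=17,  q_2=1·1+1=2
…
a_4=1:  p_4=1·26+17=43,  q_4=1·3+2=5
a_5=16:  p_5=16·43+26=714,  q_5=16·5+3=83
a_6=1:  p_6=1·714+43=757,  q_6=1·83+5=88
a_7=1:  p_7=1·757+714=1471,  q_7=1·88+83=171
a_8=1:  p_8=1·1471+757=2228,  q_8=1·171+88=259
a_9=1:  p_9=1·2228+1471=3699,  q_9=1·259+171=430
→ (3699, 430).  Check: 3699²=13682601, 74·430²=13682600, difference 1.
(3699+430√74)^2 = 27365201 + 3181140√74

3699 430
27365201 3181140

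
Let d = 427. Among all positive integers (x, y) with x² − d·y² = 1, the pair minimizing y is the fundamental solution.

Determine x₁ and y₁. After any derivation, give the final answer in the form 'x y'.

62 3

√427 = [20; 1,1,1,40, …], period ℓ=4 (even) → k=3
k=0  a_k=20  p_k/q_k = 20/1
k=1  a_k=1  p_k/q_k = 21/1
k=2  a_k=1  p_k/q_k = 41/2
k=3  a_k=1  p_k/q_k = 62/3
→ (62, 3).  Check: 62²=3844, 427·3²=3843, difference 1.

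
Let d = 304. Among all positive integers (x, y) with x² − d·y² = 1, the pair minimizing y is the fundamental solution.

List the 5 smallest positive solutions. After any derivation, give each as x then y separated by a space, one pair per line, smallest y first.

57799 3315
6681448801 383207370
772362118440199 44298005553945
89283516160768675201 5120760845641726740
10320995900380175197444999 591949712190194322136575

√304 = [17; 2,3,2,1,1,1,1,1,2,3,2,34, …], period ℓ=12 (even) → k=11
i=0: a=17 ⇒ p=17, q=1
…
i=3: a=2 ⇒ p=279, q=16
i=4: a=1 ⇒ p=401, q=23
…
i=7: a=1 ⇒ p=1761, q=101
i=8: a=1 ⇒ p=2842, q=163
i=9: a=2 ⇒ p=7445, q=427
i=10: a=3 ⇒ p=25177, q=1444
i=11: a=2 ⇒ p=57799, q=3315
→ (57799, 3315).  Check: 57799²=3340724401, 304·3315²=3340724400, difference 1.
k=2:  x_2 = 57799·57799+304·3315·3315 = 6681448801,  y_2 = 57799·3315+3315·57799 = 383207370
k=3:  x_3 = 57799·6681448801+304·3315·383207370 = 772362118440199,  y_3 = 57799·383207370+3315·6681448801 = 44298005553945
k=4:  x_4 = 57799·772362118440199+304·3315·44298005553945 = 89283516160768675201,  y_4 = 57799·44298005553945+3315·772362118440199 = 5120760845641726740
k=5:  x_5 = 57799·89283516160768675201+304·3315·5120760845641726740 = 10320995900380175197444999,  y_5 = 57799·5120760845641726740+3315·89283516160768675201 = 591949712190194322136575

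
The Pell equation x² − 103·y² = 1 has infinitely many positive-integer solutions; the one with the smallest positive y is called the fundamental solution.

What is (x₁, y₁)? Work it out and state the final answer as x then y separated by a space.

√103 → a₀=10, period (6,1,2,1,1,9,1,1,2,1,6,20); ℓ=12 even so k=11
k=0  a_k=10  p_k/q_k = 10/1
k=1  a_k=6  p_k/q_k = 61/6
k=2  a_k=1  p_k/q_k = 71/7
k=3  a_k=2  p_k/q_k = 203/20
k=4  a_k=1  p_k/q_k = 274/27
k=5  a_k=1  p_k/q_k = 477/47
k=6  a_k=9  p_k/q_k = 4567/450
k=7  a_k=1  p_k/q_k = 5044/497
k=8  a_k=1  p_k/q_k = 9611/947
k=9  a_k=2  p_k/q_k = 24266/2391
k=10  a_k=1  p_k/q_k = 33877/3338
k=11  a_k=6  p_k/q_k = 227528/22419
fundamental: x₁=227528, y₁=22419  (since 51768990784 − 103·502611561 = 1)

227528 22419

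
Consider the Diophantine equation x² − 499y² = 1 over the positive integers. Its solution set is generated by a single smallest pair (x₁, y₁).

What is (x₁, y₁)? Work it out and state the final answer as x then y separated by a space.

[22; 2,1,21,1,2,44] for √499; ℓ=6 ⇒ convergent index 5
k=0  a_k=22  p_k/q_k = 22/1
k=1  a_k=2  p_k/q_k = 45/2
k=2  a_k=1  p_k/q_k = 67/3
…
k=4  a_k=1  p_k/q_k = 1519/68
k=5  a_k=2  p_k/q_k = 4490/201
fundamental: x₁=4490, y₁=201  (since 20160100 − 499·40401 = 1)

4490 201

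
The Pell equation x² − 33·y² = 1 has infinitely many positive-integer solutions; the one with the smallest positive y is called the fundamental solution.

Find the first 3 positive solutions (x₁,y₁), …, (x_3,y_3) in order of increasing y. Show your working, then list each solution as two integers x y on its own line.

d=33: √d = [5; 1,2,1,10] (ℓ=4, even), read p_3/q_3
i=0: a=5 ⇒ p=5, q=1
i=1: a=1 ⇒ p=6, q=1
i=2: a=2 ⇒ p=17, q=3
i=3: a=1 ⇒ p=23, q=4
→ (23, 4).  Check: 23²=529, 33·4²=528, difference 1.
n=2: (23,4)∘(23,4) = (23·23+33·4·4, 23·4+4·23) = (1057,184)
n=3: (1057,184)∘(23,4) = (23·1057+33·4·184, 23·184+4·1057) = (48599,8460)

23 4
1057 184
48599 8460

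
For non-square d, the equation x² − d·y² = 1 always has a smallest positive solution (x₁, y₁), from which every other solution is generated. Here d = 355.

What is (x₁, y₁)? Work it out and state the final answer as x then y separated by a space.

√355 = [18; 1,5,3,3,1,6,1,3,3,5,1,36, …], period ℓ=12 (even) → k=11
i=0: a=18 ⇒ p=18, q=1
i=1: a=1 ⇒ p=19, q=1
i=2: a=5 ⇒ p=113, q=6
…
i=4: a=3 ⇒ p=1187, q=63
…
i=7: a=1 ⇒ p=12002, q=637
i=8: a=3 ⇒ p=46463, q=2466
i=9: a=3 ⇒ p=151391, q=8035
i=10: a=5 ⇒ p=803418, q=42641
i=11: a=1 ⇒ p=954809, q=50676
fundamental: x₁=954809, y₁=50676  (since 911660226481 − 355·2568056976 = 1)

954809 50676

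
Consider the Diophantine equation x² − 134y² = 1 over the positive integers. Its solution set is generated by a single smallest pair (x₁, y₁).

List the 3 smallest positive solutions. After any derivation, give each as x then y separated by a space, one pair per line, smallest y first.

d=134: √d = [11; 1,1,2,1,3,…,1,1,22] (ℓ=14, even), read p_13/q_13
a_0=11:  p_0=11·1+0=11,  q_0=11·0+1=1
…
a_4=1:  p_4=1·58+23=81,  q_4=1·5+2=7
a_5=3:  p_5=3·81+58=301,  q_5=3·7+5=26
a_6=1:  p_6=1·301+81=382,  q_6=1·26+7=33
a_7=10:  p_7=10·382+301=4121,  q_7=10·33+26=356
…
a_10=1:  p_10=1·17630+4503=22133,  q_10=1·1523+389=1912
…
a_12=1:  p_12=1·61896+22133=84029,  q_12=1·5347+1912=7259
a_13=1:  p_13=1·84029+61896=145925,  q_13=1·7259+5347=12606
(x₁, y₁) = (145925, 12606);  145925² − 134·12606² = 1 ✓
k=2:  x_2 = 145925·145925+134·12606·12606 = 42588211249,  y_2 = 145925·12606+12606·145925 = 3679061100
k=3:  x_3 = 145925·42588211249+134·12606·3679061100 = 12429369452874725,  y_3 = 145925·3679061100+12606·42588211249 = 1073733982022394

145925 12606
42588211249 3679061100
12429369452874725 1073733982022394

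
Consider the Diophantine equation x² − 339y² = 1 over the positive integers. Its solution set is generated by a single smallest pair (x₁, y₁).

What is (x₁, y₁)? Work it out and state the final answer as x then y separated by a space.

[18; 2,2,2,1,17,1,2,2,2,36] for √339; ℓ=10 ⇒ convergent index 9
k=0  a_k=18  p_k/q_k = 18/1
k=1  a_k=2  p_k/q_k = 37/2
k=2  a_k=2  p_k/q_k = 92/5
k=3  a_k=2  p_k/q_k = 221/12
k=4  a_k=1  p_k/q_k = 313/17
k=5  a_k=17  p_k/q_k = 5542/301
k=6  a_k=1  p_k/q_k = 5855/318
k=7  a_k=2  p_k/q_k = 17252/937
k=8  a_k=2  p_k/q_k = 40359/2192
k=9  a_k=2  p_k/q_k = 97970/5321
→ (97970, 5321).  Check: 97970²=9598120900, 339·5321²=9598120899, difference 1.

97970 5321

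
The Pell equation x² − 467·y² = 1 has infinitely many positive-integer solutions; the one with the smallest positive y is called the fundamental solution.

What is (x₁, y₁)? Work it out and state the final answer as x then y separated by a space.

√467 = [21; 1,1,1,1,3,…,1,1,42, …], period ℓ=14 (even) → k=13
k=0  a_k=21  p_k/q_k = 21/1
…
k=2  a_k=1  p_k/q_k = 43/2
k=3  a_k=1  p_k/q_k = 65/3
k=4  a_k=1  p_k/q_k = 108/5
k=5  a_k=3  p_k/q_k = 389/18
k=6  a_k=3  p_k/q_k = 1275/59
k=7  a_k=21  p_k/q_k = 27164/1257
k=8  a_k=3  p_k/q_k = 82767/3830
k=9  a_k=3  p_k/q_k = 275465/12747
k=10  a_k=1  p_k/q_k = 358232/16577
k=11  a_k=1  p_k/q_k = 633697/29324
k=12  a_k=1  p_k/q_k = 991929/45901
k=13  a_k=1  p_k/q_k = 1625626/75225
fundamental: x₁=1625626, y₁=75225  (since 2642659891876 − 467·5658800625 = 1)

1625626 75225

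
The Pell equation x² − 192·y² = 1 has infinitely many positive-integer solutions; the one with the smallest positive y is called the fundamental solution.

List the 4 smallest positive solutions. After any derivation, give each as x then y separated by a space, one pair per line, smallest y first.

97 7
18817 1358
3650401 263445
708158977 51106972

d=192: √d = [13; 1,5,1,26] (ℓ=4, even), read p_3/q_3
step 0: (13, 1)  from 13·(1,0) + (0,1)
…
step 2: (83, 6)  from 5·(14,1) + (13,1)
step 3: (97, 7)  from 1·(83,6) + (14,1)
(x₁, y₁) = (97, 7);  97² − 192·7² = 1 ✓
n=2: (97,7)∘(97,7) = (97·97+192·7·7, 97·7+7·97) = (18817,1358)
n=3: (18817,1358)∘(97,7) = (97·18817+192·7·1358, 97·1358+7·18817) = (3650401,263445)
n=4: (3650401,263445)∘(97,7) = (97·3650401+192·7·263445, 97·263445+7·3650401) = (708158977,51106972)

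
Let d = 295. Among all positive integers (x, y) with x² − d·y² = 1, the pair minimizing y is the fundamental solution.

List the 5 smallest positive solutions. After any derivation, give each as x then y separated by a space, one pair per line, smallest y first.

2024999 117900
8201241900001 477494764200
33215013292518224999 1933852840020353700
134520737404664024967600001 7832100134376274949528400
544808717447381276777437550624999 31719989880021710940200100589500

d=295: √d = [17; 5,1,2,3,2,6,2,3,2,1,5,34] (ℓ=12, even), read p_11/q_11
k=0  a_k=17  p_k/q_k = 17/1
k=1  a_k=5  p_k/q_k = 86/5
…
k=3  a_k=2  p_k/q_k = 292/17
…
k=5  a_k=2  p_k/q_k = 2250/131
…
k=10  a_k=1  p_k/q_k = 355517/20699
k=11  a_k=5  p_k/q_k = 2024999/117900
fundamental: x₁=2024999, y₁=117900  (since 4100620950001 − 295·13900410000 = 1)
n=2: (2024999,117900)∘(2024999,117900) = (2024999·2024999+295·117900·117900, 2024999·117900+117900·2024999) = (8201241900001,477494764200)
n=3: (8201241900001,477494764200)∘(2024999,117900) = (2024999·8201241900001+295·117900·477494764200, 2024999·477494764200+117900·8201241900001) = (33215013292518224999,1933852840020353700)
n=4: (33215013292518224999,1933852840020353700)∘(2024999,117900) = (2024999·33215013292518224999+295·117900·1933852840020353700, 2024999·1933852840020353700+117900·33215013292518224999) = (134520737404664024967600001,7832100134376274949528400)
n=5: (134520737404664024967600001,7832100134376274949528400)∘(2024999,117900) = (2024999·134520737404664024967600001+295·117900·7832100134376274949528400, 2024999·7832100134376274949528400+117900·134520737404664024967600001) = (544808717447381276777437550624999,31719989880021710940200100589500)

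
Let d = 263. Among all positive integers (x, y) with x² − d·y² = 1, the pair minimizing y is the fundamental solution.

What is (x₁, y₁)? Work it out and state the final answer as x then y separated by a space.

√263 → a₀=16, period (4,1,1,1,1,15,1,1,1,1,4,32); ℓ=12 even so k=11
i=0: a=16 ⇒ p=16, q=1
…
i=4: a=1 ⇒ p=227, q=14
i=5: a=1 ⇒ p=373, q=23
i=6: a=15 ⇒ p=5822, q=359
i=7: a=1 ⇒ p=6195, q=382
…
i=10: a=1 ⇒ p=30229, q=1864
i=11: a=4 ⇒ p=139128, q=8579
→ (139128, 8579).  Check: 139128²=19356600384, 263·8579²=19356600383, difference 1.

139128 8579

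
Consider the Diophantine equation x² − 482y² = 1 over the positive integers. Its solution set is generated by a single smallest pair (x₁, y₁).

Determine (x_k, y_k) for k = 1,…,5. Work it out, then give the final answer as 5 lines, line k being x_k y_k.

[21; 1,20,1,42] for √482; ℓ=4 ⇒ convergent index 3
step 0: (21, 1)  from 21·(1,0) + (0,1)
step 1: (22, 1)  from 1·(21,1) + (1,0)
step 2: (461, 21)  from 20·(22,1) + (21,1)
step 3: (483, 22)  from 1·(461,21) + (22,1)
fundamental: x₁=483, y₁=22  (since 233289 − 482·484 = 1)
n=2: (483,22)∘(483,22) = (483·483+482·22·22, 483·22+22·483) = (466577,21252)
n=3: (466577,21252)∘(483,22) = (483·466577+482·22·21252, 483·21252+22·466577) = (450712899,20529410)
n=4: (450712899,20529410)∘(483,22) = (483·450712899+482·22·20529410, 483·20529410+22·450712899) = (435388193857,19831388808)
n=5: (435388193857,19831388808)∘(483,22) = (483·435388193857+482·22·19831388808, 483·19831388808+22·435388193857) = (420584544552963,19157101059118)

483 22
466577 21252
450712899 20529410
435388193857 19831388808
420584544552963 19157101059118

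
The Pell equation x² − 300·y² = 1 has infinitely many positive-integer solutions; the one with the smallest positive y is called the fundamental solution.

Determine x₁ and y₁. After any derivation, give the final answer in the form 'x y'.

√300 = [17; 3,8,3,34, …], period ℓ=4 (even) → k=3
k=0  a_k=17  p_k/q_k = 17/1
k=1  a_k=3  p_k/q_k = 52/3
k=2  a_k=8  p_k/q_k = 433/25
k=3  a_k=3  p_k/q_k = 1351/78
(x₁, y₁) = (1351, 78);  1351² − 300·78² = 1 ✓

1351 78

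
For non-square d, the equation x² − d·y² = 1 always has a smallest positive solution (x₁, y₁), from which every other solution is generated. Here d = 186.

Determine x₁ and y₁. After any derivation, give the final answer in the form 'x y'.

7501 550

d=186: √d = [13; 1,1,1,3,4,3,1,1,1,26] (ℓ=10, even), read p_9/q_9
a_0=13:  p_0=13·1+0=13,  q_0=13·0+1=1
…
a_3=1:  p_3=1·27+14=41,  q_3=1·2+1=3
a_4=3:  p_4=3·41+27=150,  q_4=3·3+2=11
a_5=4:  p_5=4·150+41=641,  q_5=4·11+3=47
…
a_8=1:  p_8=1·2714+2073=4787,  q_8=1·199+152=351
a_9=1:  p_9=1·4787+2714=7501,  q_9=1·351+199=550
→ (7501, 550).  Check: 7501²=56265001, 186·550²=56265000, difference 1.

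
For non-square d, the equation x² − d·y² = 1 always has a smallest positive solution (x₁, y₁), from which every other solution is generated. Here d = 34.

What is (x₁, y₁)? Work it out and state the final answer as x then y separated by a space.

35 6

d=34: √d = [5; 1,4,1,10] (ℓ=4, even), read p_3/q_3
step 0: (5, 1)  from 5·(1,0) + (0,1)
step 1: (6, 1)  from 1·(5,1) + (1,0)
step 2: (29, 5)  from 4·(6,1) + (5,1)
step 3: (35, 6)  from 1·(29,5) + (6,1)
fundamental: x₁=35, y₁=6  (since 1225 − 34·36 = 1)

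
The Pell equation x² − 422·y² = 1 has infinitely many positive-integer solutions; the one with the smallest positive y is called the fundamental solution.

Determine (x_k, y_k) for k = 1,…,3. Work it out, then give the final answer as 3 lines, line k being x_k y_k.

7022501 341850
98631040590001 4801283933700
1385273162348638202501 67434042451384025550

d=422: √d = [20; 1,1,5,2,1,…,1,1,40] (ℓ=14, even), read p_13/q_13
step 0: (20, 1)  from 20·(1,0) + (0,1)
…
step 3: (226, 11)  from 5·(41,2) + (21,1)
step 4: (493, 24)  from 2·(226,11) + (41,2)
step 5: (719, 35)  from 1·(493,24) + (226,11)
…
step 7: (53719, 2615)  from 20·(2650,129) + (719,35)
step 8: (163807, 7974)  from 3·(53719,2615) + (2650,129)
…
step 12: (3810680, 185501)  from 1·(3211821,156349) + (598859,29152)
step 13: (7022501, 341850)  from 1·(3810680,185501) + (3211821,156349)
fundamental: x₁=7022501, y₁=341850  (since 49315520295001 − 422·116861422500 = 1)
(7022501+341850√422)^2 = 98631040590001 + 4801283933700√422
(7022501+341850√422)^3 = 1385273162348638202501 + 67434042451384025550√422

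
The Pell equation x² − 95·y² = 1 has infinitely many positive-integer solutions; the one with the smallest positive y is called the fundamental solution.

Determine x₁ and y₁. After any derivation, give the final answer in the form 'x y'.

√95 → a₀=9, period (1,2,1,18); ℓ=4 even so k=3
i=0: a=9 ⇒ p=9, q=1
…
i=2: a=2 ⇒ p=29, q=3
i=3: a=1 ⇒ p=39, q=4
→ (39, 4).  Check: 39²=1521, 95·4²=1520, difference 1.

39 4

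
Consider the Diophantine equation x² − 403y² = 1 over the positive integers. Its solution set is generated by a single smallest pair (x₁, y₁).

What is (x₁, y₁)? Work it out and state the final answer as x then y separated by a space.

669878 33369

d=403: √d = [20; 13,2,1,3,1,3,1,2,13,40] (ℓ=10, even), read p_9/q_9
step 0: (20, 1)  from 20·(1,0) + (0,1)
step 1: (261, 13)  from 13·(20,1) + (1,0)
step 2: (542, 27)  from 2·(261,13) + (20,1)
step 3: (803, 40)  from 1·(542,27) + (261,13)
step 4: (2951, 147)  from 3·(803,40) + (542,27)
…
step 6: (14213, 708)  from 3·(3754,187) + (2951,147)
…
step 8: (50147, 2498)  from 2·(17967,895) + (14213,708)
step 9: (669878, 33369)  from 13·(50147,2498) + (17967,895)
→ (669878, 33369).  Check: 669878²=448736534884, 403·33369²=448736534883, difference 1.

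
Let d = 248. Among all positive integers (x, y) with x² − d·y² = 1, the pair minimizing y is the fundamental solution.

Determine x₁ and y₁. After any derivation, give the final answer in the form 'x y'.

63 4

√248 = [15; 1,2,1,30, …], period ℓ=4 (even) → k=3
step 0: (15, 1)  from 15·(1,0) + (0,1)
step 1: (16, 1)  from 1·(15,1) + (1,0)
step 2: (47, 3)  from 2·(16,1) + (15,1)
step 3: (63, 4)  from 1·(47,3) + (16,1)
(x₁, y₁) = (63, 4);  63² − 248·4² = 1 ✓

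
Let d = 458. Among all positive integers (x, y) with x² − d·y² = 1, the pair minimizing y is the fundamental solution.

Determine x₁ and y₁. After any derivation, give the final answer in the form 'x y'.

√458 = [21; 2,2,42, …], period ℓ=3 (odd) → k=5
a_0=21:  p_0=21·1+0=21,  q_0=21·0+1=1
…
a_2=2:  p_2=2·43+21=107,  q_2=2·2+1=5
…
a_4=2:  p_4=2·4537+107=9181,  q_4=2·212+5=429
a_5=2:  p_5=2·9181+4537=22899,  q_5=2·429+212=1070
fundamental: x₁=22899, y₁=1070  (since 524364201 − 458·1144900 = 1)

22899 1070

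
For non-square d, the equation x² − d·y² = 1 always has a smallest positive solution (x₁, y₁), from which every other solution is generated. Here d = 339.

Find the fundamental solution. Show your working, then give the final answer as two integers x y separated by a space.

97970 5321

[18; 2,2,2,1,17,1,2,2,2,36] for √339; ℓ=10 ⇒ convergent index 9
a_0=18:  p_0=18·1+0=18,  q_0=18·0+1=1
a_1=2:  p_1=2·18+1=37,  q_1=2·1+0=2
a_2=2:  p_2=2·37+18=92,  q_2=2·2+1=5
…
a_4=1:  p_4=1·221+92=313,  q_4=1·12+5=17
…
a_8=2:  p_8=2·17252+5855=40359,  q_8=2·937+318=2192
a_9=2:  p_9=2·40359+17252=97970,  q_9=2·2192+937=5321
fundamental: x₁=97970, y₁=5321  (since 9598120900 − 339·28313041 = 1)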